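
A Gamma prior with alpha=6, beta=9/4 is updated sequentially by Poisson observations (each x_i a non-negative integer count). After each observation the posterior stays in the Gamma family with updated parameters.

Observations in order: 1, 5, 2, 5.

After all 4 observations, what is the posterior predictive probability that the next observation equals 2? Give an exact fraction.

1105945557355880737304687500000/5132842708382182842735812571629

obs 1: x=1 → posterior Gamma(7, 13/4)
obs 2: x=5 → posterior Gamma(12, 17/4)
obs 3: x=2 → posterior Gamma(14, 21/4)
obs 4: x=5 → posterior Gamma(19, 25/4)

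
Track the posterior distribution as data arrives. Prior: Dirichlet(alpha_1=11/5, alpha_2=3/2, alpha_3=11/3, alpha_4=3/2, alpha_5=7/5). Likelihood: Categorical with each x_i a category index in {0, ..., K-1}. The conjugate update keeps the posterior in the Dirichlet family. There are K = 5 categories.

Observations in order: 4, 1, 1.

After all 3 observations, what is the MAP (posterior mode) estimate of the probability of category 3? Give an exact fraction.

obs 1: x=4 → posterior Dirichlet(11/5, 3/2, 11/3, 3/2, 12/5)
obs 2: x=1 → posterior Dirichlet(11/5, 5/2, 11/3, 3/2, 12/5)
obs 3: x=1 → posterior Dirichlet(11/5, 7/2, 11/3, 3/2, 12/5)

15/248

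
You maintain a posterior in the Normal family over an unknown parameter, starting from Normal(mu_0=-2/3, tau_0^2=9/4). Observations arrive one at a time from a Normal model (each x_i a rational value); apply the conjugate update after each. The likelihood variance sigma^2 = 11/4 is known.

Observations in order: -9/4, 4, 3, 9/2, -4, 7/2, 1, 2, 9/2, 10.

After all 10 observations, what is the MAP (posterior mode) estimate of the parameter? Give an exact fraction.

2747/1212

obs 1: x=-9/4 → posterior Normal(-331/240, 99/80)
obs 2: x=4 → posterior Normal(101/348, 99/116)
obs 3: x=3 → posterior Normal(425/456, 99/152)
obs 4: x=9/2 → posterior Normal(911/564, 99/188)
obs 5: x=-4 → posterior Normal(479/672, 99/224)
obs 6: x=7/2 → posterior Normal(857/780, 99/260)
obs 7: x=1 → posterior Normal(965/888, 99/296)
obs 8: x=2 → posterior Normal(1181/996, 99/332)
obs 9: x=9/2 → posterior Normal(1667/1104, 99/368)
obs 10: x=10 → posterior Normal(2747/1212, 99/404)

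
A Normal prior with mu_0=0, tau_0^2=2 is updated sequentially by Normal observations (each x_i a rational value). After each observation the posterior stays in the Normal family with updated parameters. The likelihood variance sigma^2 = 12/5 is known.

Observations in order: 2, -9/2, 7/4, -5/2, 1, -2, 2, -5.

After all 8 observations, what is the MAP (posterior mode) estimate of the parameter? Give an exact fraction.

obs 1: x=2 → posterior Normal(10/11, 12/11)
obs 2: x=-9/2 → posterior Normal(-25/32, 3/4)
obs 3: x=7/4 → posterior Normal(-5/28, 4/7)
obs 4: x=-5/2 → posterior Normal(-5/8, 6/13)
obs 5: x=1 → posterior Normal(-45/124, 12/31)
obs 6: x=-2 → posterior Normal(-85/144, 1/3)
obs 7: x=2 → posterior Normal(-45/164, 12/41)
obs 8: x=-5 → posterior Normal(-145/184, 6/23)

-145/184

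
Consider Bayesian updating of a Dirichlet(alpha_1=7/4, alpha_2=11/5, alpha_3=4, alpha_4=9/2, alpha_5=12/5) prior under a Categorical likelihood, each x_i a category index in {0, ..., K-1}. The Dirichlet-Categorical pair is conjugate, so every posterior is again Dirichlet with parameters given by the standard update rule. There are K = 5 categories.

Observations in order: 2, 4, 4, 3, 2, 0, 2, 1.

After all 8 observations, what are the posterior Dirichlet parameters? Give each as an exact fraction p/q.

alpha_1=11/4, alpha_2=16/5, alpha_3=7, alpha_4=11/2, alpha_5=22/5

obs 1: x=2 → posterior Dirichlet(7/4, 11/5, 5, 9/2, 12/5)
obs 2: x=4 → posterior Dirichlet(7/4, 11/5, 5, 9/2, 17/5)
obs 3: x=4 → posterior Dirichlet(7/4, 11/5, 5, 9/2, 22/5)
obs 4: x=3 → posterior Dirichlet(7/4, 11/5, 5, 11/2, 22/5)
obs 5: x=2 → posterior Dirichlet(7/4, 11/5, 6, 11/2, 22/5)
obs 6: x=0 → posterior Dirichlet(11/4, 11/5, 6, 11/2, 22/5)
obs 7: x=2 → posterior Dirichlet(11/4, 11/5, 7, 11/2, 22/5)
obs 8: x=1 → posterior Dirichlet(11/4, 16/5, 7, 11/2, 22/5)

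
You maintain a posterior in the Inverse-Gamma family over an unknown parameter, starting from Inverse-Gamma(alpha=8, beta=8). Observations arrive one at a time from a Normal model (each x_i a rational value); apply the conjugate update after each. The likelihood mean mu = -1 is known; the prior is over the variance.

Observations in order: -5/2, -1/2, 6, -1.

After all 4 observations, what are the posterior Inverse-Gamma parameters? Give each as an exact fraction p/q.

alpha=10, beta=135/4

obs 1: x=-5/2 → posterior Inverse-Gamma(17/2, 73/8)
obs 2: x=-1/2 → posterior Inverse-Gamma(9, 37/4)
obs 3: x=6 → posterior Inverse-Gamma(19/2, 135/4)
obs 4: x=-1 → posterior Inverse-Gamma(10, 135/4)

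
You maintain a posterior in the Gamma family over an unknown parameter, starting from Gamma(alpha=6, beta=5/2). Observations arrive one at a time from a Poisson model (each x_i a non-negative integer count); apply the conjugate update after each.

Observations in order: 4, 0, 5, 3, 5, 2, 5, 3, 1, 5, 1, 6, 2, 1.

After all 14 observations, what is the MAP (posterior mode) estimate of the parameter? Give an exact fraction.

32/11

obs 1: x=4 → posterior Gamma(10, 7/2)
obs 2: x=0 → posterior Gamma(10, 9/2)
obs 3: x=5 → posterior Gamma(15, 11/2)
obs 4: x=3 → posterior Gamma(18, 13/2)
obs 5: x=5 → posterior Gamma(23, 15/2)
obs 6: x=2 → posterior Gamma(25, 17/2)
obs 7: x=5 → posterior Gamma(30, 19/2)
obs 8: x=3 → posterior Gamma(33, 21/2)
obs 9: x=1 → posterior Gamma(34, 23/2)
obs 10: x=5 → posterior Gamma(39, 25/2)
obs 11: x=1 → posterior Gamma(40, 27/2)
obs 12: x=6 → posterior Gamma(46, 29/2)
obs 13: x=2 → posterior Gamma(48, 31/2)
obs 14: x=1 → posterior Gamma(49, 33/2)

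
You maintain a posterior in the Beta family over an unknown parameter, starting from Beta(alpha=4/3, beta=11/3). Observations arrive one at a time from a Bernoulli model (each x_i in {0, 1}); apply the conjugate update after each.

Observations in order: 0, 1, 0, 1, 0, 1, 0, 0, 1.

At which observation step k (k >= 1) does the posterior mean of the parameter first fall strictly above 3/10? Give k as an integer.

k = 2

obs 1: x=0 → posterior Beta(4/3, 14/3)
obs 2: x=1 → posterior Beta(7/3, 14/3)
obs 3: x=0 → posterior Beta(7/3, 17/3)
obs 4: x=1 → posterior Beta(10/3, 17/3)
obs 5: x=0 → posterior Beta(10/3, 20/3)
obs 6: x=1 → posterior Beta(13/3, 20/3)
obs 7: x=0 → posterior Beta(13/3, 23/3)
obs 8: x=0 → posterior Beta(13/3, 26/3)
obs 9: x=1 → posterior Beta(16/3, 26/3)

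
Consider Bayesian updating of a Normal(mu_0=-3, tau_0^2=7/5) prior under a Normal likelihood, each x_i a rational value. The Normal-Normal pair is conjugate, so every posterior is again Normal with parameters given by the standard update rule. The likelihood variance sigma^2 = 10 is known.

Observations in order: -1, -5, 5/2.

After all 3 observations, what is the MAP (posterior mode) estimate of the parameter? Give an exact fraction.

obs 1: x=-1 → posterior Normal(-157/57, 70/57)
obs 2: x=-5 → posterior Normal(-3, 35/32)
obs 3: x=5/2 → posterior Normal(-349/142, 70/71)

-349/142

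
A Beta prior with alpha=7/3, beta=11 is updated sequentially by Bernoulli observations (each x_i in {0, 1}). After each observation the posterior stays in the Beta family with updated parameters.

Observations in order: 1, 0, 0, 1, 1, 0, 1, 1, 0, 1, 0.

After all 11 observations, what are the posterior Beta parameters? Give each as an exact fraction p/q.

obs 1: x=1 → posterior Beta(10/3, 11)
obs 2: x=0 → posterior Beta(10/3, 12)
obs 3: x=0 → posterior Beta(10/3, 13)
obs 4: x=1 → posterior Beta(13/3, 13)
obs 5: x=1 → posterior Beta(16/3, 13)
obs 6: x=0 → posterior Beta(16/3, 14)
obs 7: x=1 → posterior Beta(19/3, 14)
obs 8: x=1 → posterior Beta(22/3, 14)
obs 9: x=0 → posterior Beta(22/3, 15)
obs 10: x=1 → posterior Beta(25/3, 15)
obs 11: x=0 → posterior Beta(25/3, 16)

alpha=25/3, beta=16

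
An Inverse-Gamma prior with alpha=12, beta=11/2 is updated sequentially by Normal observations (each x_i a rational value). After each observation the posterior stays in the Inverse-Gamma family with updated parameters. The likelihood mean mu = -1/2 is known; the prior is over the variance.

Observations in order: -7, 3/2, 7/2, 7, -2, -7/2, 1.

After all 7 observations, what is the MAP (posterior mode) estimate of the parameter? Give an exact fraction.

obs 1: x=-7 → posterior Inverse-Gamma(25/2, 213/8)
obs 2: x=3/2 → posterior Inverse-Gamma(13, 229/8)
obs 3: x=7/2 → posterior Inverse-Gamma(27/2, 293/8)
obs 4: x=7 → posterior Inverse-Gamma(14, 259/4)
obs 5: x=-2 → posterior Inverse-Gamma(29/2, 527/8)
obs 6: x=-7/2 → posterior Inverse-Gamma(15, 563/8)
obs 7: x=1 → posterior Inverse-Gamma(31/2, 143/2)

13/3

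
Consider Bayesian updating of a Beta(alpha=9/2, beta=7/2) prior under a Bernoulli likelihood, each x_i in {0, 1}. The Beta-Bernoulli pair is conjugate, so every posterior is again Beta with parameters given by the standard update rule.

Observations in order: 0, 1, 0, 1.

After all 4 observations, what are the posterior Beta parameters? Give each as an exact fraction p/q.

obs 1: x=0 → posterior Beta(9/2, 9/2)
obs 2: x=1 → posterior Beta(11/2, 9/2)
obs 3: x=0 → posterior Beta(11/2, 11/2)
obs 4: x=1 → posterior Beta(13/2, 11/2)

alpha=13/2, beta=11/2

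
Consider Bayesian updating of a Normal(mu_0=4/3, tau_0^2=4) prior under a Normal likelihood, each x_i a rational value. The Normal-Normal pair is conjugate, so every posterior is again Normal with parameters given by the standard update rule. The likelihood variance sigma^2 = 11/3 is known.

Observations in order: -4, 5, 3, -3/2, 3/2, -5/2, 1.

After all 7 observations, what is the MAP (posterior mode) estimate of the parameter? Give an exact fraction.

134/285

obs 1: x=-4 → posterior Normal(-100/69, 44/23)
obs 2: x=5 → posterior Normal(16/21, 44/35)
obs 3: x=3 → posterior Normal(4/3, 44/47)
obs 4: x=-3/2 → posterior Normal(134/177, 44/59)
obs 5: x=3/2 → posterior Normal(188/213, 44/71)
obs 6: x=-5/2 → posterior Normal(98/249, 44/83)
obs 7: x=1 → posterior Normal(134/285, 44/95)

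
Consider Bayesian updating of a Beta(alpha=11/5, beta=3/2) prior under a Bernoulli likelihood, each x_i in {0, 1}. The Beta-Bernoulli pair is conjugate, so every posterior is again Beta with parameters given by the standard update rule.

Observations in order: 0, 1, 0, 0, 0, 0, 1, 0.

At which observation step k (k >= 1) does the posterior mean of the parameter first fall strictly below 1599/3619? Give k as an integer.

obs 1: x=0 → posterior Beta(11/5, 5/2)
obs 2: x=1 → posterior Beta(16/5, 5/2)
obs 3: x=0 → posterior Beta(16/5, 7/2)
obs 4: x=0 → posterior Beta(16/5, 9/2)
obs 5: x=0 → posterior Beta(16/5, 11/2)
obs 6: x=0 → posterior Beta(16/5, 13/2)
obs 7: x=1 → posterior Beta(21/5, 13/2)
obs 8: x=0 → posterior Beta(21/5, 15/2)

k = 4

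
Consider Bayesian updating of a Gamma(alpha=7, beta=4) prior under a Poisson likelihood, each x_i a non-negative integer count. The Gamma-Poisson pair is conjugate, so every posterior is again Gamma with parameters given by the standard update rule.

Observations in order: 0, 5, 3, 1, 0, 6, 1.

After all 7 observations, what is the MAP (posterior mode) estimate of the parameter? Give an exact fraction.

2

obs 1: x=0 → posterior Gamma(7, 5)
obs 2: x=5 → posterior Gamma(12, 6)
obs 3: x=3 → posterior Gamma(15, 7)
obs 4: x=1 → posterior Gamma(16, 8)
obs 5: x=0 → posterior Gamma(16, 9)
obs 6: x=6 → posterior Gamma(22, 10)
obs 7: x=1 → posterior Gamma(23, 11)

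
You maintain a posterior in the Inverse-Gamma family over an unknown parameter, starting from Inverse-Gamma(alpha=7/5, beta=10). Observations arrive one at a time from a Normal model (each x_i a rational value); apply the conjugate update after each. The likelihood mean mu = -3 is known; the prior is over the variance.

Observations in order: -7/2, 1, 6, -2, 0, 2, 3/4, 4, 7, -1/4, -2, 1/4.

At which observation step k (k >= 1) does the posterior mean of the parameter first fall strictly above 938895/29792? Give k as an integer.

k = 9

obs 1: x=-7/2 → posterior Inverse-Gamma(19/10, 81/8)
obs 2: x=1 → posterior Inverse-Gamma(12/5, 145/8)
obs 3: x=6 → posterior Inverse-Gamma(29/10, 469/8)
obs 4: x=-2 → posterior Inverse-Gamma(17/5, 473/8)
obs 5: x=0 → posterior Inverse-Gamma(39/10, 509/8)
obs 6: x=2 → posterior Inverse-Gamma(22/5, 609/8)
obs 7: x=3/4 → posterior Inverse-Gamma(49/10, 2661/32)
obs 8: x=4 → posterior Inverse-Gamma(27/5, 3445/32)
obs 9: x=7 → posterior Inverse-Gamma(59/10, 5045/32)
obs 10: x=-1/4 → posterior Inverse-Gamma(32/5, 2583/16)
obs 11: x=-2 → posterior Inverse-Gamma(69/10, 2591/16)
obs 12: x=1/4 → posterior Inverse-Gamma(37/5, 5351/32)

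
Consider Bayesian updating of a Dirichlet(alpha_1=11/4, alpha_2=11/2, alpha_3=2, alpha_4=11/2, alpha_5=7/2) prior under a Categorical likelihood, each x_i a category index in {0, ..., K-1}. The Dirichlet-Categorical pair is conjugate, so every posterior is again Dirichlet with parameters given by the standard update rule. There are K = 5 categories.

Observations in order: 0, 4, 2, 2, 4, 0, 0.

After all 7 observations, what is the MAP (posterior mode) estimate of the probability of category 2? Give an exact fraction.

12/85

obs 1: x=0 → posterior Dirichlet(15/4, 11/2, 2, 11/2, 7/2)
obs 2: x=4 → posterior Dirichlet(15/4, 11/2, 2, 11/2, 9/2)
obs 3: x=2 → posterior Dirichlet(15/4, 11/2, 3, 11/2, 9/2)
obs 4: x=2 → posterior Dirichlet(15/4, 11/2, 4, 11/2, 9/2)
obs 5: x=4 → posterior Dirichlet(15/4, 11/2, 4, 11/2, 11/2)
obs 6: x=0 → posterior Dirichlet(19/4, 11/2, 4, 11/2, 11/2)
obs 7: x=0 → posterior Dirichlet(23/4, 11/2, 4, 11/2, 11/2)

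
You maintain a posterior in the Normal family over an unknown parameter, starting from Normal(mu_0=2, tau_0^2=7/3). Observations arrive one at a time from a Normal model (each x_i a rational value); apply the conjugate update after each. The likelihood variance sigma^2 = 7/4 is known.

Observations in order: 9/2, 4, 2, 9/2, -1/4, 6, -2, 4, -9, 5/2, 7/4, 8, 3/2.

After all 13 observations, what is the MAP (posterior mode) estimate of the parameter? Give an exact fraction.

116/55

obs 1: x=9/2 → posterior Normal(24/7, 1)
obs 2: x=4 → posterior Normal(40/11, 7/11)
obs 3: x=2 → posterior Normal(16/5, 7/15)
obs 4: x=9/2 → posterior Normal(66/19, 7/19)
obs 5: x=-1/4 → posterior Normal(65/23, 7/23)
obs 6: x=6 → posterior Normal(89/27, 7/27)
obs 7: x=-2 → posterior Normal(81/31, 7/31)
obs 8: x=4 → posterior Normal(97/35, 1/5)
obs 9: x=-9 → posterior Normal(61/39, 7/39)
obs 10: x=5/2 → posterior Normal(71/43, 7/43)
obs 11: x=7/4 → posterior Normal(78/47, 7/47)
obs 12: x=8 → posterior Normal(110/51, 7/51)
obs 13: x=3/2 → posterior Normal(116/55, 7/55)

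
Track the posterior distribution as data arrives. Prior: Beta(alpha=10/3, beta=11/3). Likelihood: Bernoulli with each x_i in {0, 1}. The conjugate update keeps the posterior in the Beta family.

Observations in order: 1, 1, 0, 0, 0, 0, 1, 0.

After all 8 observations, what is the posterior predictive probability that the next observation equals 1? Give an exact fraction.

19/45

obs 1: x=1 → posterior Beta(13/3, 11/3)
obs 2: x=1 → posterior Beta(16/3, 11/3)
obs 3: x=0 → posterior Beta(16/3, 14/3)
obs 4: x=0 → posterior Beta(16/3, 17/3)
obs 5: x=0 → posterior Beta(16/3, 20/3)
obs 6: x=0 → posterior Beta(16/3, 23/3)
obs 7: x=1 → posterior Beta(19/3, 23/3)
obs 8: x=0 → posterior Beta(19/3, 26/3)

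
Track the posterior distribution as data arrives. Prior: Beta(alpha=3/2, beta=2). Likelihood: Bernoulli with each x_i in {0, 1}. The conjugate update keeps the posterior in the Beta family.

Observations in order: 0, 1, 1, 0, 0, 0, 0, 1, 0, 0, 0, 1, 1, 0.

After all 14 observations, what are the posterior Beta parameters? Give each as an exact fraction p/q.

obs 1: x=0 → posterior Beta(3/2, 3)
obs 2: x=1 → posterior Beta(5/2, 3)
obs 3: x=1 → posterior Beta(7/2, 3)
obs 4: x=0 → posterior Beta(7/2, 4)
obs 5: x=0 → posterior Beta(7/2, 5)
obs 6: x=0 → posterior Beta(7/2, 6)
obs 7: x=0 → posterior Beta(7/2, 7)
obs 8: x=1 → posterior Beta(9/2, 7)
obs 9: x=0 → posterior Beta(9/2, 8)
obs 10: x=0 → posterior Beta(9/2, 9)
obs 11: x=0 → posterior Beta(9/2, 10)
obs 12: x=1 → posterior Beta(11/2, 10)
obs 13: x=1 → posterior Beta(13/2, 10)
obs 14: x=0 → posterior Beta(13/2, 11)

alpha=13/2, beta=11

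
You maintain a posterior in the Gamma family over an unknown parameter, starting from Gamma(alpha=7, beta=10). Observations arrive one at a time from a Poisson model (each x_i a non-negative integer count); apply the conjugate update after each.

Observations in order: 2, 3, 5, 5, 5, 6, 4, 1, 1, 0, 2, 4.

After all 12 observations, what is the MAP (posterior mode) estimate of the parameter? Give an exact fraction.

2

obs 1: x=2 → posterior Gamma(9, 11)
obs 2: x=3 → posterior Gamma(12, 12)
obs 3: x=5 → posterior Gamma(17, 13)
obs 4: x=5 → posterior Gamma(22, 14)
obs 5: x=5 → posterior Gamma(27, 15)
obs 6: x=6 → posterior Gamma(33, 16)
obs 7: x=4 → posterior Gamma(37, 17)
obs 8: x=1 → posterior Gamma(38, 18)
obs 9: x=1 → posterior Gamma(39, 19)
obs 10: x=0 → posterior Gamma(39, 20)
obs 11: x=2 → posterior Gamma(41, 21)
obs 12: x=4 → posterior Gamma(45, 22)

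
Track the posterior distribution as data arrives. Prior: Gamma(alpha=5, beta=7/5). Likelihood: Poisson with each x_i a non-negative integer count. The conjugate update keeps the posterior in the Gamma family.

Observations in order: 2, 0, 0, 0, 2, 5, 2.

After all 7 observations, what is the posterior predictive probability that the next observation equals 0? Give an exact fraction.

93753749683698750476845056/566977372488557307219621121

obs 1: x=2 → posterior Gamma(7, 12/5)
obs 2: x=0 → posterior Gamma(7, 17/5)
obs 3: x=0 → posterior Gamma(7, 22/5)
obs 4: x=0 → posterior Gamma(7, 27/5)
obs 5: x=2 → posterior Gamma(9, 32/5)
obs 6: x=5 → posterior Gamma(14, 37/5)
obs 7: x=2 → posterior Gamma(16, 42/5)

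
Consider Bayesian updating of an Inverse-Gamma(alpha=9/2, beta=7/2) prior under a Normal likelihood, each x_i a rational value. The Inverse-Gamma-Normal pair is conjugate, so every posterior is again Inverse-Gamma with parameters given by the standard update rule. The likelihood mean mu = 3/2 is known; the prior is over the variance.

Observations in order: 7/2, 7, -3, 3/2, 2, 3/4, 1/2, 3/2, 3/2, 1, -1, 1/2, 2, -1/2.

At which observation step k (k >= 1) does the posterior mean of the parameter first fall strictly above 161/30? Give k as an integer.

obs 1: x=7/2 → posterior Inverse-Gamma(5, 11/2)
obs 2: x=7 → posterior Inverse-Gamma(11/2, 165/8)
obs 3: x=-3 → posterior Inverse-Gamma(6, 123/4)
obs 4: x=3/2 → posterior Inverse-Gamma(13/2, 123/4)
obs 5: x=2 → posterior Inverse-Gamma(7, 247/8)
obs 6: x=3/4 → posterior Inverse-Gamma(15/2, 997/32)
obs 7: x=1/2 → posterior Inverse-Gamma(8, 1013/32)
obs 8: x=3/2 → posterior Inverse-Gamma(17/2, 1013/32)
obs 9: x=3/2 → posterior Inverse-Gamma(9, 1013/32)
obs 10: x=1 → posterior Inverse-Gamma(19/2, 1017/32)
obs 11: x=-1 → posterior Inverse-Gamma(10, 1117/32)
obs 12: x=1/2 → posterior Inverse-Gamma(21/2, 1133/32)
obs 13: x=2 → posterior Inverse-Gamma(11, 1137/32)
obs 14: x=-1/2 → posterior Inverse-Gamma(23/2, 1201/32)

k = 3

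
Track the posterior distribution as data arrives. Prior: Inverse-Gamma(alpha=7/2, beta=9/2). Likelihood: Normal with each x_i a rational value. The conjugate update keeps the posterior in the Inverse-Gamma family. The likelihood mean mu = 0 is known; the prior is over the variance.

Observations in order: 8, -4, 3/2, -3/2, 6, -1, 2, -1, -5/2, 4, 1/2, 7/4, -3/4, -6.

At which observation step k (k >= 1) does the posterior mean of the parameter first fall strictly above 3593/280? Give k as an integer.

k = 5

obs 1: x=8 → posterior Inverse-Gamma(4, 73/2)
obs 2: x=-4 → posterior Inverse-Gamma(9/2, 89/2)
obs 3: x=3/2 → posterior Inverse-Gamma(5, 365/8)
obs 4: x=-3/2 → posterior Inverse-Gamma(11/2, 187/4)
obs 5: x=6 → posterior Inverse-Gamma(6, 259/4)
obs 6: x=-1 → posterior Inverse-Gamma(13/2, 261/4)
obs 7: x=2 → posterior Inverse-Gamma(7, 269/4)
obs 8: x=-1 → posterior Inverse-Gamma(15/2, 271/4)
obs 9: x=-5/2 → posterior Inverse-Gamma(8, 567/8)
obs 10: x=4 → posterior Inverse-Gamma(17/2, 631/8)
obs 11: x=1/2 → posterior Inverse-Gamma(9, 79)
obs 12: x=7/4 → posterior Inverse-Gamma(19/2, 2577/32)
obs 13: x=-3/4 → posterior Inverse-Gamma(10, 1293/16)
obs 14: x=-6 → posterior Inverse-Gamma(21/2, 1581/16)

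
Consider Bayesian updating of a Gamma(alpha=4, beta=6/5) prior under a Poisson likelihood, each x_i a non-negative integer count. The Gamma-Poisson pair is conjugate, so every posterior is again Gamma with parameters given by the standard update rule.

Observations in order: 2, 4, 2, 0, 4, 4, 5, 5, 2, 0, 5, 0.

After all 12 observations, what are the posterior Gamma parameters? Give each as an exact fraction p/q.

obs 1: x=2 → posterior Gamma(6, 11/5)
obs 2: x=4 → posterior Gamma(10, 16/5)
obs 3: x=2 → posterior Gamma(12, 21/5)
obs 4: x=0 → posterior Gamma(12, 26/5)
obs 5: x=4 → posterior Gamma(16, 31/5)
obs 6: x=4 → posterior Gamma(20, 36/5)
obs 7: x=5 → posterior Gamma(25, 41/5)
obs 8: x=5 → posterior Gamma(30, 46/5)
obs 9: x=2 → posterior Gamma(32, 51/5)
obs 10: x=0 → posterior Gamma(32, 56/5)
obs 11: x=5 → posterior Gamma(37, 61/5)
obs 12: x=0 → posterior Gamma(37, 66/5)

alpha=37, beta=66/5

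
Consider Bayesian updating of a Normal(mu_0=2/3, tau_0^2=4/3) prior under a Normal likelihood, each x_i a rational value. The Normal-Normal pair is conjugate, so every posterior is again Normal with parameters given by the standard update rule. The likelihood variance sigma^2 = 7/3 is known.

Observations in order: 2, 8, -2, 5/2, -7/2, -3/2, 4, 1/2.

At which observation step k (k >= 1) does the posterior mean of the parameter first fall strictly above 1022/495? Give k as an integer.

obs 1: x=2 → posterior Normal(38/33, 28/33)
obs 2: x=8 → posterior Normal(134/45, 28/45)
obs 3: x=-2 → posterior Normal(110/57, 28/57)
obs 4: x=5/2 → posterior Normal(140/69, 28/69)
obs 5: x=-7/2 → posterior Normal(98/81, 28/81)
obs 6: x=-3/2 → posterior Normal(80/93, 28/93)
obs 7: x=4 → posterior Normal(128/105, 4/15)
obs 8: x=1/2 → posterior Normal(134/117, 28/117)

k = 2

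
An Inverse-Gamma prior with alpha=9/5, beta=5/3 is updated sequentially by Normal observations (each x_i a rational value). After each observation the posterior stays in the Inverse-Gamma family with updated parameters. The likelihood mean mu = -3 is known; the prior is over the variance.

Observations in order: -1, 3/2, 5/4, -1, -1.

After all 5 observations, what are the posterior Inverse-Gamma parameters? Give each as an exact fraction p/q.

obs 1: x=-1 → posterior Inverse-Gamma(23/10, 11/3)
obs 2: x=3/2 → posterior Inverse-Gamma(14/5, 331/24)
obs 3: x=5/4 → posterior Inverse-Gamma(33/10, 2191/96)
obs 4: x=-1 → posterior Inverse-Gamma(19/5, 2383/96)
obs 5: x=-1 → posterior Inverse-Gamma(43/10, 2575/96)

alpha=43/10, beta=2575/96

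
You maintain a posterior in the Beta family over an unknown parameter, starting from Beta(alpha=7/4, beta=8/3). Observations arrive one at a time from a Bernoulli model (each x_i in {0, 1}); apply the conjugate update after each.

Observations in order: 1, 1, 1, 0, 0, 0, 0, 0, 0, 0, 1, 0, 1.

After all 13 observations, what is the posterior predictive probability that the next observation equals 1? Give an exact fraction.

81/209

obs 1: x=1 → posterior Beta(11/4, 8/3)
obs 2: x=1 → posterior Beta(15/4, 8/3)
obs 3: x=1 → posterior Beta(19/4, 8/3)
obs 4: x=0 → posterior Beta(19/4, 11/3)
obs 5: x=0 → posterior Beta(19/4, 14/3)
obs 6: x=0 → posterior Beta(19/4, 17/3)
obs 7: x=0 → posterior Beta(19/4, 20/3)
obs 8: x=0 → posterior Beta(19/4, 23/3)
obs 9: x=0 → posterior Beta(19/4, 26/3)
obs 10: x=0 → posterior Beta(19/4, 29/3)
obs 11: x=1 → posterior Beta(23/4, 29/3)
obs 12: x=0 → posterior Beta(23/4, 32/3)
obs 13: x=1 → posterior Beta(27/4, 32/3)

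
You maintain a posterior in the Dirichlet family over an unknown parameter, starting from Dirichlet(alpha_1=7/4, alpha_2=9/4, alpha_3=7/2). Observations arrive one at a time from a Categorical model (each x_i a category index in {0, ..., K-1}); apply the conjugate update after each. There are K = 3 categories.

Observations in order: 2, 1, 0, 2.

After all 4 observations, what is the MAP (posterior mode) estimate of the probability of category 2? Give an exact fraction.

9/17

obs 1: x=2 → posterior Dirichlet(7/4, 9/4, 9/2)
obs 2: x=1 → posterior Dirichlet(7/4, 13/4, 9/2)
obs 3: x=0 → posterior Dirichlet(11/4, 13/4, 9/2)
obs 4: x=2 → posterior Dirichlet(11/4, 13/4, 11/2)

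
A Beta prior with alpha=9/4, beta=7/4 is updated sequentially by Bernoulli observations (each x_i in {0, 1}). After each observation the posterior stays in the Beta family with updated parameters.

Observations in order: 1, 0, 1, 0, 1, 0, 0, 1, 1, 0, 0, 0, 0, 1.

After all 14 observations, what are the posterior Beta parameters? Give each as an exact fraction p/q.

obs 1: x=1 → posterior Beta(13/4, 7/4)
obs 2: x=0 → posterior Beta(13/4, 11/4)
obs 3: x=1 → posterior Beta(17/4, 11/4)
obs 4: x=0 → posterior Beta(17/4, 15/4)
obs 5: x=1 → posterior Beta(21/4, 15/4)
obs 6: x=0 → posterior Beta(21/4, 19/4)
obs 7: x=0 → posterior Beta(21/4, 23/4)
obs 8: x=1 → posterior Beta(25/4, 23/4)
obs 9: x=1 → posterior Beta(29/4, 23/4)
obs 10: x=0 → posterior Beta(29/4, 27/4)
obs 11: x=0 → posterior Beta(29/4, 31/4)
obs 12: x=0 → posterior Beta(29/4, 35/4)
obs 13: x=0 → posterior Beta(29/4, 39/4)
obs 14: x=1 → posterior Beta(33/4, 39/4)

alpha=33/4, beta=39/4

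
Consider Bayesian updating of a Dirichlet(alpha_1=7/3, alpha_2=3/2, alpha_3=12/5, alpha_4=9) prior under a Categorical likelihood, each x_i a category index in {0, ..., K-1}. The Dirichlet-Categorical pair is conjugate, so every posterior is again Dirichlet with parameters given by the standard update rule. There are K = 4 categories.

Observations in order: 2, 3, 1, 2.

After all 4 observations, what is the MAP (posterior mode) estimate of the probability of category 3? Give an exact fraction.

obs 1: x=2 → posterior Dirichlet(7/3, 3/2, 17/5, 9)
obs 2: x=3 → posterior Dirichlet(7/3, 3/2, 17/5, 10)
obs 3: x=1 → posterior Dirichlet(7/3, 5/2, 17/5, 10)
obs 4: x=2 → posterior Dirichlet(7/3, 5/2, 22/5, 10)

270/457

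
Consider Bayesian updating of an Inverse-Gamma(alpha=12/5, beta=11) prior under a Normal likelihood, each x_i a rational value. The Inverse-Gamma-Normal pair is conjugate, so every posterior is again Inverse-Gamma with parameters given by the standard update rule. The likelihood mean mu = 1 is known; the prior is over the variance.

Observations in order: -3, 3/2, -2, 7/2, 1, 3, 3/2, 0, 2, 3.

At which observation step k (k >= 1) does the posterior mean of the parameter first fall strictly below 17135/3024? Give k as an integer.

obs 1: x=-3 → posterior Inverse-Gamma(29/10, 19)
obs 2: x=3/2 → posterior Inverse-Gamma(17/5, 153/8)
obs 3: x=-2 → posterior Inverse-Gamma(39/10, 189/8)
obs 4: x=7/2 → posterior Inverse-Gamma(22/5, 107/4)
obs 5: x=1 → posterior Inverse-Gamma(49/10, 107/4)
obs 6: x=3 → posterior Inverse-Gamma(27/5, 115/4)
obs 7: x=3/2 → posterior Inverse-Gamma(59/10, 231/8)
obs 8: x=0 → posterior Inverse-Gamma(32/5, 235/8)
obs 9: x=2 → posterior Inverse-Gamma(69/10, 239/8)
obs 10: x=3 → posterior Inverse-Gamma(37/5, 255/8)

k = 8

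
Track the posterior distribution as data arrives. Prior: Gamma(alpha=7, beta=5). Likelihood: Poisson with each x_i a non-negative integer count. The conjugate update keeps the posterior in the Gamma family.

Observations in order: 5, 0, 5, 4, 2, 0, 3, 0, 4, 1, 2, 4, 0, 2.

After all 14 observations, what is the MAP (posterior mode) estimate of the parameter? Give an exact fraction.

obs 1: x=5 → posterior Gamma(12, 6)
obs 2: x=0 → posterior Gamma(12, 7)
obs 3: x=5 → posterior Gamma(17, 8)
obs 4: x=4 → posterior Gamma(21, 9)
obs 5: x=2 → posterior Gamma(23, 10)
obs 6: x=0 → posterior Gamma(23, 11)
obs 7: x=3 → posterior Gamma(26, 12)
obs 8: x=0 → posterior Gamma(26, 13)
obs 9: x=4 → posterior Gamma(30, 14)
obs 10: x=1 → posterior Gamma(31, 15)
obs 11: x=2 → posterior Gamma(33, 16)
obs 12: x=4 → posterior Gamma(37, 17)
obs 13: x=0 → posterior Gamma(37, 18)
obs 14: x=2 → posterior Gamma(39, 19)

2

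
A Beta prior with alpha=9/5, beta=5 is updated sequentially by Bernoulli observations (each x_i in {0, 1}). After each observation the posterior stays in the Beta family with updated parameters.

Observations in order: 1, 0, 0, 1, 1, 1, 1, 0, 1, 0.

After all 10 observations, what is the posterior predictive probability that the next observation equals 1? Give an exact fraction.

13/28

obs 1: x=1 → posterior Beta(14/5, 5)
obs 2: x=0 → posterior Beta(14/5, 6)
obs 3: x=0 → posterior Beta(14/5, 7)
obs 4: x=1 → posterior Beta(19/5, 7)
obs 5: x=1 → posterior Beta(24/5, 7)
obs 6: x=1 → posterior Beta(29/5, 7)
obs 7: x=1 → posterior Beta(34/5, 7)
obs 8: x=0 → posterior Beta(34/5, 8)
obs 9: x=1 → posterior Beta(39/5, 8)
obs 10: x=0 → posterior Beta(39/5, 9)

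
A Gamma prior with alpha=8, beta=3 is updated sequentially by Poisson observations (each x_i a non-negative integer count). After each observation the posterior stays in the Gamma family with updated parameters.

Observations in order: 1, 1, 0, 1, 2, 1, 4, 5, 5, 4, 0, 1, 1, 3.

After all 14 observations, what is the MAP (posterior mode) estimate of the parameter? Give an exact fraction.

obs 1: x=1 → posterior Gamma(9, 4)
obs 2: x=1 → posterior Gamma(10, 5)
obs 3: x=0 → posterior Gamma(10, 6)
obs 4: x=1 → posterior Gamma(11, 7)
obs 5: x=2 → posterior Gamma(13, 8)
obs 6: x=1 → posterior Gamma(14, 9)
obs 7: x=4 → posterior Gamma(18, 10)
obs 8: x=5 → posterior Gamma(23, 11)
obs 9: x=5 → posterior Gamma(28, 12)
obs 10: x=4 → posterior Gamma(32, 13)
obs 11: x=0 → posterior Gamma(32, 14)
obs 12: x=1 → posterior Gamma(33, 15)
obs 13: x=1 → posterior Gamma(34, 16)
obs 14: x=3 → posterior Gamma(37, 17)

36/17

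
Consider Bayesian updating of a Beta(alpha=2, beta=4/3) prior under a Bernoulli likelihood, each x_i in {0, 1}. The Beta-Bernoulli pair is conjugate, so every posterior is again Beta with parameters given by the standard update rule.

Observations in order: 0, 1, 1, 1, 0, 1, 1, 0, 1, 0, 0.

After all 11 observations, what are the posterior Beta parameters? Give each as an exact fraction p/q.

obs 1: x=0 → posterior Beta(2, 7/3)
obs 2: x=1 → posterior Beta(3, 7/3)
obs 3: x=1 → posterior Beta(4, 7/3)
obs 4: x=1 → posterior Beta(5, 7/3)
obs 5: x=0 → posterior Beta(5, 10/3)
obs 6: x=1 → posterior Beta(6, 10/3)
obs 7: x=1 → posterior Beta(7, 10/3)
obs 8: x=0 → posterior Beta(7, 13/3)
obs 9: x=1 → posterior Beta(8, 13/3)
obs 10: x=0 → posterior Beta(8, 16/3)
obs 11: x=0 → posterior Beta(8, 19/3)

alpha=8, beta=19/3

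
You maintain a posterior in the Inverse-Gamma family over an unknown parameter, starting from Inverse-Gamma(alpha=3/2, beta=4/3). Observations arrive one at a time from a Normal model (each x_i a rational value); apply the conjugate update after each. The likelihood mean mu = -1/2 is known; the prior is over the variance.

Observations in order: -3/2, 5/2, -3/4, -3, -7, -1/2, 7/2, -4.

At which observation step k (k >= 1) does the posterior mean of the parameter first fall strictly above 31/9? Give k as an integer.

obs 1: x=-3/2 → posterior Inverse-Gamma(2, 11/6)
obs 2: x=5/2 → posterior Inverse-Gamma(5/2, 19/3)
obs 3: x=-3/4 → posterior Inverse-Gamma(3, 611/96)
obs 4: x=-3 → posterior Inverse-Gamma(7/2, 911/96)
obs 5: x=-7 → posterior Inverse-Gamma(4, 2939/96)
obs 6: x=-1/2 → posterior Inverse-Gamma(9/2, 2939/96)
obs 7: x=7/2 → posterior Inverse-Gamma(5, 3707/96)
obs 8: x=-4 → posterior Inverse-Gamma(11/2, 4295/96)

k = 2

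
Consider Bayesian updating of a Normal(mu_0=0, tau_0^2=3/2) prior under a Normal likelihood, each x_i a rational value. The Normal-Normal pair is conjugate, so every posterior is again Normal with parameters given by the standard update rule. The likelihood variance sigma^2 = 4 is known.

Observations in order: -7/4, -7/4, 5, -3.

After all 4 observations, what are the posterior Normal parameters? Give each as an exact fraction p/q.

obs 1: x=-7/4 → posterior Normal(-21/44, 12/11)
obs 2: x=-7/4 → posterior Normal(-3/4, 6/7)
obs 3: x=5 → posterior Normal(9/34, 12/17)
obs 4: x=-3 → posterior Normal(-9/40, 3/5)

mu_0=-9/40, tau_0^2=3/5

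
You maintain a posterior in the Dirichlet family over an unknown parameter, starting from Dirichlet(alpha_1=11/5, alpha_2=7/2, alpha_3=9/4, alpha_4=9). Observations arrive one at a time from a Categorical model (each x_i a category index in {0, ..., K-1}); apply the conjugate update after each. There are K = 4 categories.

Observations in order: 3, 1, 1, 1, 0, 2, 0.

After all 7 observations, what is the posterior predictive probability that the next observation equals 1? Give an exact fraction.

obs 1: x=3 → posterior Dirichlet(11/5, 7/2, 9/4, 10)
obs 2: x=1 → posterior Dirichlet(11/5, 9/2, 9/4, 10)
obs 3: x=1 → posterior Dirichlet(11/5, 11/2, 9/4, 10)
obs 4: x=1 → posterior Dirichlet(11/5, 13/2, 9/4, 10)
obs 5: x=0 → posterior Dirichlet(16/5, 13/2, 9/4, 10)
obs 6: x=2 → posterior Dirichlet(16/5, 13/2, 13/4, 10)
obs 7: x=0 → posterior Dirichlet(21/5, 13/2, 13/4, 10)

130/479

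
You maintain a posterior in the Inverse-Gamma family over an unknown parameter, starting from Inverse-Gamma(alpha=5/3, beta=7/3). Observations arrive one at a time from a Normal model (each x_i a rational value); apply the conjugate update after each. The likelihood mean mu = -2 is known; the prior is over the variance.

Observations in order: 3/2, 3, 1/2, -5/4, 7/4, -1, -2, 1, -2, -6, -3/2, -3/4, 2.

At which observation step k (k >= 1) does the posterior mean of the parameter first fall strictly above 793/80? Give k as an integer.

k = 2

obs 1: x=3/2 → posterior Inverse-Gamma(13/6, 203/24)
obs 2: x=3 → posterior Inverse-Gamma(8/3, 503/24)
obs 3: x=1/2 → posterior Inverse-Gamma(19/6, 289/12)
obs 4: x=-5/4 → posterior Inverse-Gamma(11/3, 2339/96)
obs 5: x=7/4 → posterior Inverse-Gamma(25/6, 1507/48)
obs 6: x=-1 → posterior Inverse-Gamma(14/3, 1531/48)
obs 7: x=-2 → posterior Inverse-Gamma(31/6, 1531/48)
obs 8: x=1 → posterior Inverse-Gamma(17/3, 1747/48)
obs 9: x=-2 → posterior Inverse-Gamma(37/6, 1747/48)
obs 10: x=-6 → posterior Inverse-Gamma(20/3, 2131/48)
obs 11: x=-3/2 → posterior Inverse-Gamma(43/6, 2137/48)
obs 12: x=-3/4 → posterior Inverse-Gamma(23/3, 4349/96)
obs 13: x=2 → posterior Inverse-Gamma(49/6, 5117/96)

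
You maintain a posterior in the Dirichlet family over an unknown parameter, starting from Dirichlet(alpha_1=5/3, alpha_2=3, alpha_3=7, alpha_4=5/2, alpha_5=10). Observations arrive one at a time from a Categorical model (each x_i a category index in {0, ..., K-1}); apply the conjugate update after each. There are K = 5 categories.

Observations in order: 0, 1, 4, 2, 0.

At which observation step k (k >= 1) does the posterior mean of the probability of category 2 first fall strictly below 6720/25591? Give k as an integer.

obs 1: x=0 → posterior Dirichlet(8/3, 3, 7, 5/2, 10)
obs 2: x=1 → posterior Dirichlet(8/3, 4, 7, 5/2, 10)
obs 3: x=4 → posterior Dirichlet(8/3, 4, 7, 5/2, 11)
obs 4: x=2 → posterior Dirichlet(8/3, 4, 8, 5/2, 11)
obs 5: x=0 → posterior Dirichlet(11/3, 4, 8, 5/2, 11)

k = 3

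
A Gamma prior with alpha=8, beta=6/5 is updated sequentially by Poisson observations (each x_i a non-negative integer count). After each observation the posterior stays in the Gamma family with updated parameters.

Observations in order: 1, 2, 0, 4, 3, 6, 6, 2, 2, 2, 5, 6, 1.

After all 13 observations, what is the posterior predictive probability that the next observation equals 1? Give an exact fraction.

obs 1: x=1 → posterior Gamma(9, 11/5)
obs 2: x=2 → posterior Gamma(11, 16/5)
obs 3: x=0 → posterior Gamma(11, 21/5)
obs 4: x=4 → posterior Gamma(15, 26/5)
obs 5: x=3 → posterior Gamma(18, 31/5)
obs 6: x=6 → posterior Gamma(24, 36/5)
obs 7: x=6 → posterior Gamma(30, 41/5)
obs 8: x=2 → posterior Gamma(32, 46/5)
obs 9: x=2 → posterior Gamma(34, 51/5)
obs 10: x=2 → posterior Gamma(36, 56/5)
obs 11: x=5 → posterior Gamma(41, 61/5)
obs 12: x=6 → posterior Gamma(47, 66/5)
obs 13: x=1 → posterior Gamma(48, 71/5)

1087657095979725140206606264461692030776330745447621378312944859978428022349600341769878415/9031212041859064650226478945474426808406288197797652075006121994076529064432073470573019136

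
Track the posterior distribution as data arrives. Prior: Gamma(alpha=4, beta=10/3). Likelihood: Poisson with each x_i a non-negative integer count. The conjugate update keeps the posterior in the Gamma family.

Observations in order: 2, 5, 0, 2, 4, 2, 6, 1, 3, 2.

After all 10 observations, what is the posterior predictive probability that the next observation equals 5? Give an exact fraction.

3637955078947911089824727040000000000000000000000000000000/63806423321775344604618774305037646254726223988233042609201

obs 1: x=2 → posterior Gamma(6, 13/3)
obs 2: x=5 → posterior Gamma(11, 16/3)
obs 3: x=0 → posterior Gamma(11, 19/3)
obs 4: x=2 → posterior Gamma(13, 22/3)
obs 5: x=4 → posterior Gamma(17, 25/3)
obs 6: x=2 → posterior Gamma(19, 28/3)
obs 7: x=6 → posterior Gamma(25, 31/3)
obs 8: x=1 → posterior Gamma(26, 34/3)
obs 9: x=3 → posterior Gamma(29, 37/3)
obs 10: x=2 → posterior Gamma(31, 40/3)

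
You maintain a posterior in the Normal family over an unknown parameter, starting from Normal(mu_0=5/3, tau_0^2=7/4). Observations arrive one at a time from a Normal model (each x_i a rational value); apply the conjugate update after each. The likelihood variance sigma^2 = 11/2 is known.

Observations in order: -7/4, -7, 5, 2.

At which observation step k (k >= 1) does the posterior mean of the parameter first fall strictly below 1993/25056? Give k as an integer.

k = 2

obs 1: x=-7/4 → posterior Normal(293/348, 77/58)
obs 2: x=-7 → posterior Normal(-295/432, 77/72)
obs 3: x=5 → posterior Normal(125/516, 77/86)
obs 4: x=2 → posterior Normal(293/600, 77/100)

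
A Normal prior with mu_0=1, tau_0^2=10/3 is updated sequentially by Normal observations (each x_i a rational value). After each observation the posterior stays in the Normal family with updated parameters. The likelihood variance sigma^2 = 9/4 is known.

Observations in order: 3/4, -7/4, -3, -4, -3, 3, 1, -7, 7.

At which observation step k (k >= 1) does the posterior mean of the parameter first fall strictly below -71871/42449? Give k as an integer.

obs 1: x=3/4 → posterior Normal(57/67, 90/67)
obs 2: x=-7/4 → posterior Normal(-13/107, 90/107)
obs 3: x=-3 → posterior Normal(-19/21, 30/49)
obs 4: x=-4 → posterior Normal(-293/187, 90/187)
obs 5: x=-3 → posterior Normal(-413/227, 90/227)
obs 6: x=3 → posterior Normal(-293/267, 30/89)
obs 7: x=1 → posterior Normal(-253/307, 90/307)
obs 8: x=-7 → posterior Normal(-533/347, 90/347)
obs 9: x=7 → posterior Normal(-253/387, 10/43)

k = 5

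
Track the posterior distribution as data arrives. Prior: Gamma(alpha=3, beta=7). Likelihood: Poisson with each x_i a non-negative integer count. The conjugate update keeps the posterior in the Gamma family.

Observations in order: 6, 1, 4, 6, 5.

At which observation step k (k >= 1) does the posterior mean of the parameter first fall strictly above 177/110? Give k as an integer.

obs 1: x=6 → posterior Gamma(9, 8)
obs 2: x=1 → posterior Gamma(10, 9)
obs 3: x=4 → posterior Gamma(14, 10)
obs 4: x=6 → posterior Gamma(20, 11)
obs 5: x=5 → posterior Gamma(25, 12)

k = 4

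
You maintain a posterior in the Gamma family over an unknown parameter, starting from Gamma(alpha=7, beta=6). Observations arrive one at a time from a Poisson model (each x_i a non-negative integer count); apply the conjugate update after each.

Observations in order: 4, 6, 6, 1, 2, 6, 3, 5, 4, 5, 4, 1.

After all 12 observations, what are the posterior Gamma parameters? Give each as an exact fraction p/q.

alpha=54, beta=18

obs 1: x=4 → posterior Gamma(11, 7)
obs 2: x=6 → posterior Gamma(17, 8)
obs 3: x=6 → posterior Gamma(23, 9)
obs 4: x=1 → posterior Gamma(24, 10)
obs 5: x=2 → posterior Gamma(26, 11)
obs 6: x=6 → posterior Gamma(32, 12)
obs 7: x=3 → posterior Gamma(35, 13)
obs 8: x=5 → posterior Gamma(40, 14)
obs 9: x=4 → posterior Gamma(44, 15)
obs 10: x=5 → posterior Gamma(49, 16)
obs 11: x=4 → posterior Gamma(53, 17)
obs 12: x=1 → posterior Gamma(54, 18)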